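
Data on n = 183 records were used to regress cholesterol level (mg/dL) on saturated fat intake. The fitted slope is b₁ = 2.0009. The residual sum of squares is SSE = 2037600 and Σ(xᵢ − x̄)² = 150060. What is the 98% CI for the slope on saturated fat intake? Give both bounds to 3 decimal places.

(1.358, 2.644)

MSE = SSE/(n − 2) = 2037600/181 = 11257.5.
SE(b₁) = √(MSE/Sₓₓ) = √(11257.5/150060) = 0.273897.
df = n − 2 = 181.
t* = t_{0.01, 181} = 2.347126.
Margin = t* × SE = 2.347126 × 0.273897 = 0.64287.
CI: 2.0009 ± 0.64287 → (1.358, 2.644).
With 98% confidence, each one-unit increase in saturated fat intake is associated with a change of between 1.358 and 2.644 mg/dL in cholesterol level.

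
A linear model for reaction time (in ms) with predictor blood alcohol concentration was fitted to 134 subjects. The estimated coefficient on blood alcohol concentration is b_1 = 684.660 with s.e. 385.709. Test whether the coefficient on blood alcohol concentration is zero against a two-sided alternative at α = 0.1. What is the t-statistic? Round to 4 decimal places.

t = 1.7751

H₀: β₁ = 0 vs H₁: β₁ ≠ 0.
t = (b_1 − β₁⁰)/SE = 684.660 / 385.709 = 1.7751.
df = n − 2 = 134 − 2 = 132.
Two-sided p ≈ 0.0782, which is < 0.1, so reject H₀.
There is evidence that blood alcohol concentration is associated with reaction time.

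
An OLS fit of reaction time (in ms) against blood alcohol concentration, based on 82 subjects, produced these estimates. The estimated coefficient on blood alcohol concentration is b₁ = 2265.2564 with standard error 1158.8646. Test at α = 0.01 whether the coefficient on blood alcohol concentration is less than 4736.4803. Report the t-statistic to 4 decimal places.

H₀: β₁ = 4736.4803 vs H₁: β₁ < 4736.4803.
t = (b₁ − β₁⁰)/SE = (2265.2564 − 4736.4803) / 1158.8646 = -2.1325.
df = n − 2 = 82 − 2 = 80.
One-sided p ≈ 0.0180, which is ≥ 0.01, so fail to reject H₀.
The data do not give significant evidence that the true slope on blood alcohol concentration is below 4736.4803 ms per unit.

t = -2.1325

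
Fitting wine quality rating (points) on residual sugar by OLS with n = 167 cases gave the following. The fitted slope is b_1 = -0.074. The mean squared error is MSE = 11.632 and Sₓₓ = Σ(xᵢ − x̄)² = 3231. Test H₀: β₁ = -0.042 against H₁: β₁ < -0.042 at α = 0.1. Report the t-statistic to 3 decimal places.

SE(b_1) = √(MSE/Sₓₓ) = √(11.632/3231) = 0.060001.
t = (-0.074 − (-0.042)) / 0.060001 = -0.533.
df = n − 2 = 165.
One-sided p ≈ 0.2973, which is ≥ 0.1, so fail to reject H₀.
The data do not give significant evidence that the true slope on residual sugar is below -0.042 points per unit.

t = -0.533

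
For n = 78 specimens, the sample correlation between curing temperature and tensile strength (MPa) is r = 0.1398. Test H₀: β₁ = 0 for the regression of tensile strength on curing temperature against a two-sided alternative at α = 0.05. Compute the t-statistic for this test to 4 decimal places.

t = r·√(n − 2)/√(1 − r²) = 0.1398·√76/√0.980456 = 1.2308.
df = n − 2 = 76.
Two-sided p ≈ 0.2222, which is ≥ 0.05, so fail to reject H₀.
The data do not give significant evidence of a linear association between curing temperature and tensile strength.

t = 1.2308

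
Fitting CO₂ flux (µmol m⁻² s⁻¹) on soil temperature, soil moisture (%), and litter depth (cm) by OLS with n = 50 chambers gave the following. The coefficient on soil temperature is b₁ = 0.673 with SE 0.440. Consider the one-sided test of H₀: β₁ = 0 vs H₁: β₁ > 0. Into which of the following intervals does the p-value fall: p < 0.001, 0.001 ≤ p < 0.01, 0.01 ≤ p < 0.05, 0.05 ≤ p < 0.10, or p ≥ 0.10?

t = 0.673 / 0.440 = 1.530.
df = n − k − 1 = 50 − 3 − 1 = 46.
One-sided p = P(T_{46} > t) ≈ 0.0665.
So 0.05 ≤ p < 0.10.

0.05 ≤ p < 0.10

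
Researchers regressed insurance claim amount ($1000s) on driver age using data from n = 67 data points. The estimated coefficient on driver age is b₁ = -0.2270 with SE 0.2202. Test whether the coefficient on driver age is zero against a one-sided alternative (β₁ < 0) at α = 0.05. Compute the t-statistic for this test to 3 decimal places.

t = -1.031

H₀: β₁ = 0 vs H₁: β₁ < 0.
t = (b₁ − β₁⁰)/SE = -0.2270 / 0.2202 = -1.031.
df = n − 2 = 67 − 2 = 65.
One-sided p ≈ 0.1532, which is ≥ 0.05, so fail to reject H₀.
The data do not give significant evidence that the true slope on driver age is negative.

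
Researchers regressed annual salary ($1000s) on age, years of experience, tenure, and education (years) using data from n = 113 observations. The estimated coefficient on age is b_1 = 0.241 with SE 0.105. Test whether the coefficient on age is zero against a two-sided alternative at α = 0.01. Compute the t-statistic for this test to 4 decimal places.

H₀: β₁ = 0 vs H₁: β₁ ≠ 0.
t = (b_1 − β₁⁰)/SE = 0.241 / 0.105 = 2.2952.
df = n − k − 1 = 113 − 4 − 1 = 108.
Two-sided p ≈ 0.0237, which is ≥ 0.01, so fail to reject H₀.
The data do not give significant evidence of an association between age and annual salary, after adjusting for the other predictors.

t = 2.2952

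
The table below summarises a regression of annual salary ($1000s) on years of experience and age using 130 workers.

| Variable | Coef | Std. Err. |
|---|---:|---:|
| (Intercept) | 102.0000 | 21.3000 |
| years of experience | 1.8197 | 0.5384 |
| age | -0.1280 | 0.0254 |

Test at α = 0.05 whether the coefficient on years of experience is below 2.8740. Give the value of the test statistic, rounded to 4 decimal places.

t = -1.9582

Read off: b = 1.8197, SE = 0.5384 for years of experience.
H₀: β₁ = 2.8740 vs H₁: β₁ < 2.8740.
t = (1.8197 − 2.8740) / 0.5384 = -1.9582.
df = n − k − 1 = 130 − 2 − 1 = 127.
One-sided p ≈ 0.0262, which is < 0.05, so reject H₀.
There is evidence that the true slope on years of experience is below 2.8740 $1000s per unit, holding the other predictors fixed.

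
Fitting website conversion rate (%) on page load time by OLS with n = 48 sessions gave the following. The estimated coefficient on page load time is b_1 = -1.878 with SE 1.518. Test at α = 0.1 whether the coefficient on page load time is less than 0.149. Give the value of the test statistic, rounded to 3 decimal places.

H₀: β₁ = 0.149 vs H₁: β₁ < 0.149.
t = (b_1 − β₁⁰)/SE = (-1.878 − 0.149) / 1.518 = -1.335.
df = n − 2 = 48 − 2 = 46.
One-sided p ≈ 0.0942, which is < 0.1, so reject H₀.
There is evidence that the true slope on page load time is below 0.149 % per unit.

t = -1.335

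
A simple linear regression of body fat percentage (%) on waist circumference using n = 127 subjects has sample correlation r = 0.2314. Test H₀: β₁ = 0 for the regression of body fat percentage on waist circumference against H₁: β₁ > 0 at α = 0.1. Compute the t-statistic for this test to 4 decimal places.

t = r·√(n − 2)/√(1 − r²) = 0.2314·√125/√0.946454 = 2.6593.
df = n − 2 = 125.
One-sided p ≈ 0.0044, which is < 0.1, so reject H₀.
There is evidence of a linear association between waist circumference and body fat percentage.

t = 2.6593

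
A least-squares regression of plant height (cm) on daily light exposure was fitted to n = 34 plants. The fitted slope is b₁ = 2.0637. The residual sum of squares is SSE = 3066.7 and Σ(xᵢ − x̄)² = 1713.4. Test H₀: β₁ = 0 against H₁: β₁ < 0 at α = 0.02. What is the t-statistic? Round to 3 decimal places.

MSE = SSE/(n − 2) = 3066.7/32 = 95.8344.
SE(b₁) = √(MSE/Sₓₓ) = √(95.8344/1713.4) = 0.2365.
t = 2.0637 / 0.2365 = 8.726.
df = n − 2 = 32.
One-sided p ≈ 1.0000, which is ≥ 0.02, so fail to reject H₀.
The data do not give significant evidence that the true slope on daily light exposure is negative.

t = 8.726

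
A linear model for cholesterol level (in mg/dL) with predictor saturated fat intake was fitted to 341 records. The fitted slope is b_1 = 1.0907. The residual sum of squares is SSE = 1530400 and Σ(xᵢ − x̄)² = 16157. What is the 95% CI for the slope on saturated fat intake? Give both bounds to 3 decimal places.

(0.051, 2.130)

MSE = SSE/(n − 2) = 1530400/339 = 4514.45.
SE(b_1) = √(MSE/Sₓₓ) = √(4514.45/16157) = 0.528594.
df = n − 2 = 339.
t* = t_{0.025, 339} = 1.966986.
Margin = t* × SE = 1.966986 × 0.528594 = 1.03974.
CI: 1.0907 ± 1.03974 → (0.051, 2.130).
With 95% confidence, each one-unit increase in saturated fat intake is associated with a change of between 0.051 and 2.130 mg/dL in cholesterol level.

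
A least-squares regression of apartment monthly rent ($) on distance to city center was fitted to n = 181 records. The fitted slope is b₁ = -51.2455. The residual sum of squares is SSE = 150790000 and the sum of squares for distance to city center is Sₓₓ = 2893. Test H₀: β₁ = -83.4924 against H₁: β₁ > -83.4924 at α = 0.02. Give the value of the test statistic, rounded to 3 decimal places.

MSE = SSE/(n − 2) = 150790000/179 = 842402.
SE(b₁) = √(MSE/Sₓₓ) = √(842402/2893) = 17.0642.
t = (-51.2455 − (-83.4924)) / 17.0642 = 1.890.
df = n − 2 = 179.
One-sided p ≈ 0.0302, which is ≥ 0.02, so fail to reject H₀.
The data do not give significant evidence that the true slope on distance to city center exceeds -83.4924 $ per unit.

t = 1.890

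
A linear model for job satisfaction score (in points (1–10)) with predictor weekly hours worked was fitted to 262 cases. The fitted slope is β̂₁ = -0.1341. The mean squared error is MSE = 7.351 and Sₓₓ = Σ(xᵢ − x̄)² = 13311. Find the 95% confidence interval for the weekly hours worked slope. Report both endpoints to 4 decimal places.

SE(β̂₁) = √(MSE/Sₓₓ) = √(7.351/13311) = 0.0235.
df = n − 2 = 260.
t* = t_{0.025, 260} = 1.96913.
Margin = t* × SE = 1.96913 × 0.0235 = 0.046275.
CI: -0.1341 ± 0.046275 → (-0.1804, -0.0878).
With 95% confidence, each one-unit increase in weekly hours worked is associated with a change of between -0.1804 and -0.0878 points (1–10) in job satisfaction score.

(-0.1804, -0.0878)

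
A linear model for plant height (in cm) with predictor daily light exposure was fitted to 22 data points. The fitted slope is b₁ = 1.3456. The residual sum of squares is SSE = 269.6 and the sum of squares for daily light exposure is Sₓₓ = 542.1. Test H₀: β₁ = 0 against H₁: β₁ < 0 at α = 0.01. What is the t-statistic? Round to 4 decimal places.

t = 8.5332

MSE = SSE/(n − 2) = 269.6/20 = 13.48.
SE(b₁) = √(MSE/Sₓₓ) = √(13.48/542.1) = 0.15769.
t = 1.3456 / 0.15769 = 8.5332.
df = n − 2 = 20.
One-sided p ≈ 1.0000, which is ≥ 0.01, so fail to reject H₀.
The data do not give significant evidence that the true slope on daily light exposure is negative.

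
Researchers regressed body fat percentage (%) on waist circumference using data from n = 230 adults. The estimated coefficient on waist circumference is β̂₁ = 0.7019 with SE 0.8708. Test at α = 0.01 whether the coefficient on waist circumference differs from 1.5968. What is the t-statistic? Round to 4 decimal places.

H₀: β₁ = 1.5968 vs H₁: β₁ ≠ 1.5968.
t = (β̂₁ − β₁⁰)/SE = (0.7019 − 1.5968) / 0.8708 = -1.0277.
df = n − 2 = 230 − 2 = 228.
Two-sided p ≈ 0.3052, which is ≥ 0.01, so fail to reject H₀.
The data are consistent with a true slope of 1.5968 % per unit of waist circumference.

t = -1.0277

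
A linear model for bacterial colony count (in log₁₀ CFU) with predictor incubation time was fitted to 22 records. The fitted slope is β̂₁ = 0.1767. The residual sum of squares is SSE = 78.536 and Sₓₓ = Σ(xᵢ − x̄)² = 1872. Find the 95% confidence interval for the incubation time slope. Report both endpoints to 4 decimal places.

MSE = SSE/(n − 2) = 78.536/20 = 3.9268.
SE(β̂₁) = √(MSE/Sₓₓ) = √(3.9268/1872) = 0.0458001.
df = n − 2 = 20.
t* = t_{0.025, 20} = 2.085963.
Margin = t* × SE = 2.085963 × 0.0458001 = 0.095537.
CI: 0.1767 ± 0.095537 → (0.0812, 0.2722).
With 95% confidence, each one-unit increase in incubation time is associated with a change of between 0.0812 and 0.2722 log₁₀ CFU in bacterial colony count.

(0.0812, 0.2722)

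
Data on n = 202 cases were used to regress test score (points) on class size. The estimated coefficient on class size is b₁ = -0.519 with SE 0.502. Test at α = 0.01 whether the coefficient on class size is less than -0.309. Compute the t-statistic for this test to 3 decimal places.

H₀: β₁ = -0.309 vs H₁: β₁ < -0.309.
t = (b₁ − β₁⁰)/SE = (-0.519 − (-0.309)) / 0.502 = -0.418.
df = n − 2 = 202 − 2 = 200.
One-sided p ≈ 0.3381, which is ≥ 0.01, so fail to reject H₀.
The data do not give significant evidence that the true slope on class size is below -0.309 points per unit.

t = -0.418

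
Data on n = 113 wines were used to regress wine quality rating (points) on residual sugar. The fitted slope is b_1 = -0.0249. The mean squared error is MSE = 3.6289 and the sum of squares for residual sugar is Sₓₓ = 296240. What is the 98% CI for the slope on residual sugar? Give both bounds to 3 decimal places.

(-0.033, -0.017)

SE(b_1) = √(MSE/Sₓₓ) = √(3.6289/296240) = 0.00349998.
df = n − 2 = 111.
t* = t_{0.01, 111} = 2.360412.
Margin = t* × SE = 2.360412 × 0.00349998 = 0.00826.
CI: -0.0249 ± 0.00826 → (-0.033, -0.017).
With 98% confidence, each one-unit increase in residual sugar is associated with a change of between -0.033 and -0.017 points in wine quality rating.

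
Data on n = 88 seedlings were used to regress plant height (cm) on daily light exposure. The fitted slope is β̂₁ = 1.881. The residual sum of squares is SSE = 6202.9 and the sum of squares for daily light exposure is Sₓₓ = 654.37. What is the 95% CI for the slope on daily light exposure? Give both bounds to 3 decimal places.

MSE = SSE/(n − 2) = 6202.9/86 = 72.1267.
SE(β̂₁) = √(MSE/Sₓₓ) = √(72.1267/654.37) = 0.331999.
df = n − 2 = 86.
t* = t_{0.025, 86} = 1.987934.
Margin = t* × SE = 1.987934 × 0.331999 = 0.65999.
CI: 1.881 ± 0.65999 → (1.221, 2.541).
With 95% confidence, each one-unit increase in daily light exposure is associated with a change of between 1.221 and 2.541 cm in plant height.

(1.221, 2.541)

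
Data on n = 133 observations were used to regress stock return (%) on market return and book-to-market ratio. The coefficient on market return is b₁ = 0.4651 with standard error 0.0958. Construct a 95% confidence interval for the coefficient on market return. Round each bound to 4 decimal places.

df = n − k − 1 = 133 − 2 − 1 = 130.
t* = t_{0.025, 130} = 1.97838.
Margin = t* × SE = 1.97838 × 0.0958 = 0.189529.
CI: 0.4651 ± 0.189529 → (0.2756, 0.6546).
With 95% confidence, each one-unit increase in market return is associated with a change of between 0.2756 and 0.6546 % in stock return, holding the other predictors fixed.

(0.2756, 0.6546)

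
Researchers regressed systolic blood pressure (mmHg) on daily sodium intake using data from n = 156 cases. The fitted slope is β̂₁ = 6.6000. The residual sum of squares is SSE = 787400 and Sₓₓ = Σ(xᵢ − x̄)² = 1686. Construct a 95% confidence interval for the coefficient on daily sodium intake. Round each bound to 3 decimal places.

MSE = SSE/(n − 2) = 787400/154 = 5112.99.
SE(β̂₁) = √(MSE/Sₓₓ) = √(5112.99/1686) = 1.74144.
df = n − 2 = 154.
t* = t_{0.025, 154} = 1.975488.
Margin = t* × SE = 1.975488 × 1.74144 = 3.44019.
CI: 6.6000 ± 3.44019 → (3.160, 10.040).
With 95% confidence, each one-unit increase in daily sodium intake is associated with a change of between 3.160 and 10.040 mmHg in systolic blood pressure.

(3.160, 10.040)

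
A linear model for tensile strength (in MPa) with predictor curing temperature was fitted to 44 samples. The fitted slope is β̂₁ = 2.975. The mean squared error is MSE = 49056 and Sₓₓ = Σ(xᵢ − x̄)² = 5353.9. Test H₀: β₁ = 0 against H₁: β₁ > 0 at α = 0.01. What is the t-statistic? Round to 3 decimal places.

SE(β̂₁) = √(MSE/Sₓₓ) = √(49056/5353.9) = 3.02699.
t = 2.975 / 3.02699 = 0.983.
df = n − 2 = 42.
One-sided p ≈ 0.1657, which is ≥ 0.01, so fail to reject H₀.
The data do not give significant evidence that the true slope on curing temperature is positive.

t = 0.983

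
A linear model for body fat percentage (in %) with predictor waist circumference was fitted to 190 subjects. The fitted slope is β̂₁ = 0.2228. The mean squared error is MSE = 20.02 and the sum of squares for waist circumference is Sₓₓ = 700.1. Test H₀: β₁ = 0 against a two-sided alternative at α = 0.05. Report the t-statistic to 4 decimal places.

t = 1.3175

SE(β̂₁) = √(MSE/Sₓₓ) = √(20.02/700.1) = 0.169103.
t = 0.2228 / 0.169103 = 1.3175.
df = n − 2 = 188.
Two-sided p ≈ 0.1893, which is ≥ 0.05, so fail to reject H₀.
The data do not give significant evidence of an association between waist circumference and body fat percentage.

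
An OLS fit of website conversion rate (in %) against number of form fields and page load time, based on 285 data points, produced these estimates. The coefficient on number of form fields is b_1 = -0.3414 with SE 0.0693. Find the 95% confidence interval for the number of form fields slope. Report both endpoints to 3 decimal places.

(-0.478, -0.205)

df = n − k − 1 = 285 − 2 − 1 = 282.
t* = t_{0.025, 282} = 1.968412.
Margin = t* × SE = 1.968412 × 0.0693 = 0.13641.
CI: -0.3414 ± 0.13641 → (-0.478, -0.205).
With 95% confidence, each one-unit increase in number of form fields is associated with a change of between -0.478 and -0.205 % in website conversion rate, holding the other predictors fixed.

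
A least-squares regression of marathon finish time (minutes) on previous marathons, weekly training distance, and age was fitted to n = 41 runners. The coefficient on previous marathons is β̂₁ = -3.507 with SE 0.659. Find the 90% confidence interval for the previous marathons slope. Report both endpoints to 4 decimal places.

df = n − k − 1 = 41 − 3 − 1 = 37.
t* = t_{0.05, 37} = 1.687094.
Margin = t* × SE = 1.687094 × 0.659 = 1.111795.
CI: -3.507 ± 1.111795 → (-4.6188, -2.3952).
With 90% confidence, each one-unit increase in previous marathons is associated with a change of between -4.6188 and -2.3952 minutes in marathon finish time, holding the other predictors fixed.

(-4.6188, -2.3952)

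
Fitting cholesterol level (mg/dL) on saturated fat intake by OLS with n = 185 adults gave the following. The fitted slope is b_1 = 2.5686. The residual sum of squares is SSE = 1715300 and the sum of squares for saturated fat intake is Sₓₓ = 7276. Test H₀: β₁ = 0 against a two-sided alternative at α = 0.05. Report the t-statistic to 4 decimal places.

MSE = SSE/(n − 2) = 1715300/183 = 9373.22.
SE(b_1) = √(MSE/Sₓₓ) = √(9373.22/7276) = 1.13501.
t = 2.5686 / 1.13501 = 2.2631.
df = n − 2 = 183.
Two-sided p ≈ 0.0248, which is < 0.05, so reject H₀.
There is evidence that saturated fat intake is associated with cholesterol level.

t = 2.2631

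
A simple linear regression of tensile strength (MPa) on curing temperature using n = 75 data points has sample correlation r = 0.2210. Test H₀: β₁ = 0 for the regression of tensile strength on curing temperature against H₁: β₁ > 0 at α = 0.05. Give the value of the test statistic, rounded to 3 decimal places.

t = r·√(n − 2)/√(1 − r²) = 0.2210·√73/√0.951159 = 1.936.
df = n − 2 = 73.
One-sided p ≈ 0.0284, which is < 0.05, so reject H₀.
There is evidence of a linear association between curing temperature and tensile strength.

t = 1.936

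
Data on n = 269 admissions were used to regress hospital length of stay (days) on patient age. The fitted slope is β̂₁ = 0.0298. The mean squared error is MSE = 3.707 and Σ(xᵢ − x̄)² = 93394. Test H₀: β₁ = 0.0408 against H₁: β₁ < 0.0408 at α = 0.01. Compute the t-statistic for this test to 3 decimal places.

SE(β̂₁) = √(MSE/Sₓₓ) = √(3.707/93394) = 0.00630016.
t = (0.0298 − 0.0408) / 0.00630016 = -1.746.
df = n − 2 = 267.
One-sided p ≈ 0.0410, which is ≥ 0.01, so fail to reject H₀.
The data do not give significant evidence that the true slope on patient age is below 0.0408 days per unit.

t = -1.746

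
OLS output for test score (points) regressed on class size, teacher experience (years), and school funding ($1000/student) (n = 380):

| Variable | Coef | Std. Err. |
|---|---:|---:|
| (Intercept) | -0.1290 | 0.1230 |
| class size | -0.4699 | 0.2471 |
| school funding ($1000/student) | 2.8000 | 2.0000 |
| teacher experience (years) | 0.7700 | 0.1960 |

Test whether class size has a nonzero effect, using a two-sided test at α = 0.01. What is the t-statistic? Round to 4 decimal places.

Read off: b = -0.4699, SE = 0.2471 for class size.
H₀: β₁ = 0 vs H₁: β₁ ≠ 0.
t = -0.4699 / 0.2471 = -1.9017.
df = n − k − 1 = 380 − 3 − 1 = 376.
Two-sided p ≈ 0.0580, which is ≥ 0.01, so fail to reject H₀.
The data do not give significant evidence of an association between class size and test score, after adjusting for the other predictors.

t = -1.9017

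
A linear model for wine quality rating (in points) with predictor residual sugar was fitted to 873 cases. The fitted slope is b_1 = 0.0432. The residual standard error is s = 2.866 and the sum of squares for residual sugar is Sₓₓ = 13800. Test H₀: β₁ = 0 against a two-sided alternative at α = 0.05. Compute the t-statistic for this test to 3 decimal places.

SE(b_1) = s/√Sₓₓ = 2.866/√13800 = 0.024397.
t = 0.0432 / 0.024397 = 1.771.
df = n − 2 = 871.
Two-sided p ≈ 0.0770, which is ≥ 0.05, so fail to reject H₀.
The data do not give significant evidence of an association between residual sugar and wine quality rating.

t = 1.771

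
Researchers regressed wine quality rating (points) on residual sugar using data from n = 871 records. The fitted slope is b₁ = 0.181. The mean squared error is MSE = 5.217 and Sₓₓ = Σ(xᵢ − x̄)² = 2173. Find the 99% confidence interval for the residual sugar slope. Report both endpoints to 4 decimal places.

(0.0545, 0.3075)

SE(b₁) = √(MSE/Sₓₓ) = √(5.217/2173) = 0.0489982.
df = n − 2 = 869.
t* = t_{0.005, 869} = 2.581499.
Margin = t* × SE = 2.581499 × 0.0489982 = 0.126489.
CI: 0.181 ± 0.126489 → (0.0545, 0.3075).
With 99% confidence, each one-unit increase in residual sugar is associated with a change of between 0.0545 and 0.3075 points in wine quality rating.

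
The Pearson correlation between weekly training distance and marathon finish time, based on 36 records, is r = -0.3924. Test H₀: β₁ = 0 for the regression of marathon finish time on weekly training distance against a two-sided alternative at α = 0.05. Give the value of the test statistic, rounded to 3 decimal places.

t = -2.488

t = r·√(n − 2)/√(1 − r²) = -0.3924·√34/√0.846022 = -2.488.
df = n − 2 = 34.
Two-sided p ≈ 0.0179, which is < 0.05, so reject H₀.
There is evidence of a linear association between weekly training distance and marathon finish time.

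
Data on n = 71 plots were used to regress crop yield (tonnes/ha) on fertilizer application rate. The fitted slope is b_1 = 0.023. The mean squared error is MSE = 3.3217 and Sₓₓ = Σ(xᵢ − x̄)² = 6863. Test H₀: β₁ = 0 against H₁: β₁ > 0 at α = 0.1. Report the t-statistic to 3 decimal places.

SE(b_1) = √(MSE/Sₓₓ) = √(3.3217/6863) = 0.022.
t = 0.023 / 0.022 = 1.045.
df = n − 2 = 69.
One-sided p ≈ 0.1497, which is ≥ 0.1, so fail to reject H₀.
The data do not give significant evidence that the true slope on fertilizer application rate is positive.

t = 1.045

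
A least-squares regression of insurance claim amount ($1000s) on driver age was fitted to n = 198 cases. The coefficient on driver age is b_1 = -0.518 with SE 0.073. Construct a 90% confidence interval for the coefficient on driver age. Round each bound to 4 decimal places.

df = n − 2 = 198 − 2 = 196.
t* = t_{0.05, 196} = 1.652665.
Margin = t* × SE = 1.652665 × 0.073 = 0.120645.
CI: -0.518 ± 0.120645 → (-0.6386, -0.3974).
With 90% confidence, each one-unit increase in driver age is associated with a change of between -0.6386 and -0.3974 $1000s in insurance claim amount.

(-0.6386, -0.3974)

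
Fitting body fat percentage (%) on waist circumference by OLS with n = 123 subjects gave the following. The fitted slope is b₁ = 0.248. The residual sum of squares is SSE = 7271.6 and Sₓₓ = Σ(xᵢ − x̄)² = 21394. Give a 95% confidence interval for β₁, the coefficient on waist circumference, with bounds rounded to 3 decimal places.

MSE = SSE/(n − 2) = 7271.6/121 = 60.0959.
SE(b₁) = √(MSE/Sₓₓ) = √(60.0959/21394) = 0.0530001.
df = n − 2 = 121.
t* = t_{0.025, 121} = 1.979764.
Margin = t* × SE = 1.979764 × 0.0530001 = 0.10493.
CI: 0.248 ± 0.10493 → (0.143, 0.353).
With 95% confidence, each one-unit increase in waist circumference is associated with a change of between 0.143 and 0.353 % in body fat percentage.

(0.143, 0.353)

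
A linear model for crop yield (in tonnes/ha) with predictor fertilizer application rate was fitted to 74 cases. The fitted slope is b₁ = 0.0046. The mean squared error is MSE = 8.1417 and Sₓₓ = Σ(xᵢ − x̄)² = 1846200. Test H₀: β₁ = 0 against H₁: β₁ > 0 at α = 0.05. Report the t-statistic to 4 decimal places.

t = 2.1905

SE(b₁) = √(MSE/Sₓₓ) = √(8.1417/1846200) = 0.00209999.
t = 0.0046 / 0.00209999 = 2.1905.
df = n − 2 = 72.
One-sided p ≈ 0.0159, which is < 0.05, so reject H₀.
There is evidence that the true slope on fertilizer application rate is positive.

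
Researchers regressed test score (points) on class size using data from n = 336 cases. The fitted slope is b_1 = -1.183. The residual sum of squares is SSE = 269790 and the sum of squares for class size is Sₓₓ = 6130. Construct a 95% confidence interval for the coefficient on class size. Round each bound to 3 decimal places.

MSE = SSE/(n − 2) = 269790/334 = 807.754.
SE(b_1) = √(MSE/Sₓₓ) = √(807.754/6130) = 0.363002.
df = n − 2 = 334.
t* = t_{0.025, 334} = 1.967092.
Margin = t* × SE = 1.967092 × 0.363002 = 0.71406.
CI: -1.183 ± 0.71406 → (-1.897, -0.469).
With 95% confidence, each one-unit increase in class size is associated with a change of between -1.897 and -0.469 points in test score.

(-1.897, -0.469)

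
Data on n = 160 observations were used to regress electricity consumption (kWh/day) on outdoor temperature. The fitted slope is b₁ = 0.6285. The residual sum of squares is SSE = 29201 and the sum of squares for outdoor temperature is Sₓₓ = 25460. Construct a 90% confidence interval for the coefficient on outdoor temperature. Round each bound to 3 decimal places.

MSE = SSE/(n − 2) = 29201/158 = 184.816.
SE(b₁) = √(MSE/Sₓₓ) = √(184.816/25460) = 0.0852003.
df = n − 2 = 158.
t* = t_{0.05, 158} = 1.654555.
Margin = t* × SE = 1.654555 × 0.0852003 = 0.14097.
CI: 0.6285 ± 0.14097 → (0.488, 0.769).
With 90% confidence, each one-unit increase in outdoor temperature is associated with a change of between 0.488 and 0.769 kWh/day in electricity consumption.

(0.488, 0.769)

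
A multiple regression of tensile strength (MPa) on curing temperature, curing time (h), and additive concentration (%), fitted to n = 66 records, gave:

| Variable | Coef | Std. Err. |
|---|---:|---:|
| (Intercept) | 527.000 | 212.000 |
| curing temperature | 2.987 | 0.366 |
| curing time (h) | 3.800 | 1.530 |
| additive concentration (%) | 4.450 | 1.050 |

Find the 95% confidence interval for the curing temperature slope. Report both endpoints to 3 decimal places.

Read off: b = 2.987, SE = 0.366 for curing temperature.
df = n − k − 1 = 66 − 3 − 1 = 62.
t* = t_{0.025, 62} = 1.998972.
Margin = t* × SE = 1.998972 × 0.366 = 0.73162.
CI: 2.987 ± 0.73162 → (2.255, 3.719).

(2.255, 3.719)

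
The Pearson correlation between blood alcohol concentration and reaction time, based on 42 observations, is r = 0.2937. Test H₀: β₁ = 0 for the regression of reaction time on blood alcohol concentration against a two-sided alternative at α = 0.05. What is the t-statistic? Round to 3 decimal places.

t = r·√(n − 2)/√(1 − r²) = 0.2937·√40/√0.91374 = 1.943.
df = n − 2 = 40.
Two-sided p ≈ 0.0590, which is ≥ 0.05, so fail to reject H₀.
The data do not give significant evidence of a linear association between blood alcohol concentration and reaction time.

t = 1.943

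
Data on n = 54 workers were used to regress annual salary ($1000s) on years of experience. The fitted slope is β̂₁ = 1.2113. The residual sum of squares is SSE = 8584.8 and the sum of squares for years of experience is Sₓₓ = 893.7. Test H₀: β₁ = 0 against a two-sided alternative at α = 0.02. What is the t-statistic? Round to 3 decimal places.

MSE = SSE/(n − 2) = 8584.8/52 = 165.092.
SE(β̂₁) = √(MSE/Sₓₓ) = √(165.092/893.7) = 0.429801.
t = 1.2113 / 0.429801 = 2.818.
df = n − 2 = 52.
Two-sided p ≈ 0.0068, which is < 0.02, so reject H₀.
There is evidence that years of experience is associated with annual salary.

t = 2.818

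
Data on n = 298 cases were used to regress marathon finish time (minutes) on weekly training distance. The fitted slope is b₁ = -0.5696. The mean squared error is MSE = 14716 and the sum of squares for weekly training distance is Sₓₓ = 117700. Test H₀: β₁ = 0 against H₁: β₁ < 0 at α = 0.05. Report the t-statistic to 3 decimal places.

t = -1.611

SE(b₁) = √(MSE/Sₓₓ) = √(14716/117700) = 0.353595.
t = -0.5696 / 0.353595 = -1.611.
df = n − 2 = 296.
One-sided p ≈ 0.0541, which is ≥ 0.05, so fail to reject H₀.
The data do not give significant evidence that the true slope on weekly training distance is negative.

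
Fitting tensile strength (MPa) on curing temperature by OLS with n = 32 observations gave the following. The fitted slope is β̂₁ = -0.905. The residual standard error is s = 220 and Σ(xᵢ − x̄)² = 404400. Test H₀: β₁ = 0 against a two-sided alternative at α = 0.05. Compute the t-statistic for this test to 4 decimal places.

SE(β̂₁) = s/√Sₓₓ = 220/√404400 = 0.345953.
t = -0.905 / 0.345953 = -2.6160.
df = n − 2 = 30.
Two-sided p ≈ 0.0138, which is < 0.05, so reject H₀.
There is evidence that curing temperature is associated with tensile strength.

t = -2.6160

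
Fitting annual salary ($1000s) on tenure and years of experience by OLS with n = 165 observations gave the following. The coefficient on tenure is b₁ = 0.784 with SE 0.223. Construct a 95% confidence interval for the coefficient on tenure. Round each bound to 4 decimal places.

(0.3436, 1.2244)

df = n − k − 1 = 165 − 2 − 1 = 162.
t* = t_{0.025, 162} = 1.974716.
Margin = t* × SE = 1.974716 × 0.223 = 0.440362.
CI: 0.784 ± 0.440362 → (0.3436, 1.2244).
With 95% confidence, each one-unit increase in tenure is associated with a change of between 0.3436 and 1.2244 $1000s in annual salary, holding the other predictors fixed.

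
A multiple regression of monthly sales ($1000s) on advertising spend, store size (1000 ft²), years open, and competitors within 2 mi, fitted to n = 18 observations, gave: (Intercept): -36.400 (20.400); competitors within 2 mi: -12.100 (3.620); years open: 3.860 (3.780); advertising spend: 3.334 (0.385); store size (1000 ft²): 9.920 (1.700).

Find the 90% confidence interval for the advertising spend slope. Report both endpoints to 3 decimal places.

(2.652, 4.016)

Read off: b = 3.334, SE = 0.385 for advertising spend.
df = n − k − 1 = 18 − 4 − 1 = 13.
t* = t_{0.05, 13} = 1.770933.
Margin = t* × SE = 1.770933 × 0.385 = 0.68181.
CI: 3.334 ± 0.68181 → (2.652, 4.016).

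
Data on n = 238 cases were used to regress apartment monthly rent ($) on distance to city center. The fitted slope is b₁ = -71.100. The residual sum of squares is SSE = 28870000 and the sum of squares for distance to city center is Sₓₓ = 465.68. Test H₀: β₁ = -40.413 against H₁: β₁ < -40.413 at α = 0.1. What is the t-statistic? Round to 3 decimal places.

MSE = SSE/(n − 2) = 28870000/236 = 122331.
SE(b₁) = √(MSE/Sₓₓ) = √(122331/465.68) = 16.2078.
t = (-71.100 − (-40.413)) / 16.2078 = -1.893.
df = n − 2 = 236.
One-sided p ≈ 0.0298, which is < 0.1, so reject H₀.
There is evidence that the true slope on distance to city center is below -40.413 $ per unit.

t = -1.893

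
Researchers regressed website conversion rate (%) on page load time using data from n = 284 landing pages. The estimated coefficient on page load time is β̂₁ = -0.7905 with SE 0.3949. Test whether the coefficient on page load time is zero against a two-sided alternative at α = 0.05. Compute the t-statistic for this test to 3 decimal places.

H₀: β₁ = 0 vs H₁: β₁ ≠ 0.
t = (β̂₁ − β₁⁰)/SE = -0.7905 / 0.3949 = -2.002.
df = n − 2 = 284 − 2 = 282.
Two-sided p ≈ 0.0463, which is < 0.05, so reject H₀.
There is evidence that page load time is associated with website conversion rate.

t = -2.002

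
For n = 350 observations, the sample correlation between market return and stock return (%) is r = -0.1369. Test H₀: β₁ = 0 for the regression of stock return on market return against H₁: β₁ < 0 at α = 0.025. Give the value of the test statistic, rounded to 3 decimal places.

t = r·√(n − 2)/√(1 − r²) = -0.1369·√348/√0.981258 = -2.578.
df = n − 2 = 348.
One-sided p ≈ 0.0052, which is < 0.025, so reject H₀.
There is evidence of a linear association between market return and stock return.

t = -2.578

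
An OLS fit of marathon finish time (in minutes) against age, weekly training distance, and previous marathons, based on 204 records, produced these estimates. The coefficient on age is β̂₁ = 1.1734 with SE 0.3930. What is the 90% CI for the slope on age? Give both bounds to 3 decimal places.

(0.524, 1.823)

df = n − k − 1 = 204 − 3 − 1 = 200.
t* = t_{0.05, 200} = 1.652508.
Margin = t* × SE = 1.652508 × 0.3930 = 0.64944.
CI: 1.1734 ± 0.64944 → (0.524, 1.823).
With 90% confidence, each one-unit increase in age is associated with a change of between 0.524 and 1.823 minutes in marathon finish time, holding the other predictors fixed.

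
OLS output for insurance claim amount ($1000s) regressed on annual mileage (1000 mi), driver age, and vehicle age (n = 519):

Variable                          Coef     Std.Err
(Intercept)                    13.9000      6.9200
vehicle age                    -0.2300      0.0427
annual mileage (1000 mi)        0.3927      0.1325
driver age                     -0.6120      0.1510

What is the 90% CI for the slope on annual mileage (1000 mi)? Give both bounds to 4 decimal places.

(0.1744, 0.6110)

Read off: b = 0.3927, SE = 0.1325 for annual mileage (1000 mi).
df = n − k − 1 = 519 − 3 − 1 = 515.
t* = t_{0.05, 515} = 1.647818.
Margin = t* × SE = 1.647818 × 0.1325 = 0.218336.
CI: 0.3927 ± 0.218336 → (0.1744, 0.6110).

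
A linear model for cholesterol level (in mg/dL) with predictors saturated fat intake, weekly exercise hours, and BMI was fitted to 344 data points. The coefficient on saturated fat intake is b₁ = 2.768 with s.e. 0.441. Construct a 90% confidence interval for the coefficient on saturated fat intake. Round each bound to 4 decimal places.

(2.0406, 3.4954)

df = n − k − 1 = 344 − 3 − 1 = 340.
t* = t_{0.05, 340} = 1.649348.
Margin = t* × SE = 1.649348 × 0.441 = 0.727362.
CI: 2.768 ± 0.727362 → (2.0406, 3.4954).
With 90% confidence, each one-unit increase in saturated fat intake is associated with a change of between 2.0406 and 3.4954 mg/dL in cholesterol level, holding the other predictors fixed.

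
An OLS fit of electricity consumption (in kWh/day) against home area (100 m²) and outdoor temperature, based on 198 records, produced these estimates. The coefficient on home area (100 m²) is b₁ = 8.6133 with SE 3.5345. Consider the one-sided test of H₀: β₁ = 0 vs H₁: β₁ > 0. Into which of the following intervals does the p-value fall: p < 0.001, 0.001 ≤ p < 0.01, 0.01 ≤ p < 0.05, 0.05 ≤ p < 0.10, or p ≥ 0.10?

0.001 ≤ p < 0.01

t = 8.6133 / 3.5345 = 2.437.
df = n − k − 1 = 198 − 2 − 1 = 195.
One-sided p = P(T_{195} > t) ≈ 0.0079.
So 0.001 ≤ p < 0.01.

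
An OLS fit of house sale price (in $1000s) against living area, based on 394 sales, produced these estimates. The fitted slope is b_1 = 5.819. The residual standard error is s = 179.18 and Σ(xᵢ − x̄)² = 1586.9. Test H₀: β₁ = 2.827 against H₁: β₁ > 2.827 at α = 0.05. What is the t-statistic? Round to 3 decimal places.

SE(b_1) = s/√Sₓₓ = 179.18/√1586.9 = 4.49795.
t = (5.819 − 2.827) / 4.49795 = 0.665.
df = n − 2 = 392.
One-sided p ≈ 0.2532, which is ≥ 0.05, so fail to reject H₀.
The data do not give significant evidence that the true slope on living area exceeds 2.827 $1000s per unit.

t = 0.665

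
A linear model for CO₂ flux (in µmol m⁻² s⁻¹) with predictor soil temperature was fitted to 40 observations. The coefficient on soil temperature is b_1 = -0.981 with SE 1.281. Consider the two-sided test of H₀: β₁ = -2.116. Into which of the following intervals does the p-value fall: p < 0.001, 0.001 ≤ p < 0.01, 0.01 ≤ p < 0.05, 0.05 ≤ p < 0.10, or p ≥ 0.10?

p ≥ 0.10

t = (-0.981 − (-2.116)) / 1.281 = 0.886.
df = n − 2 = 40 − 2 = 38.
Two-sided p = 2·P(T_{38} > |t|) ≈ 0.3812.
So p ≥ 0.10.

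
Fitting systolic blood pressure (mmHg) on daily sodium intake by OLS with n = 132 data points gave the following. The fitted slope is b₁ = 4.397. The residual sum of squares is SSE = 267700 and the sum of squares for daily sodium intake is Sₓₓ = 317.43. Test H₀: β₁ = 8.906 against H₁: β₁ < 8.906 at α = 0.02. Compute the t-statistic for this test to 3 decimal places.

MSE = SSE/(n − 2) = 267700/130 = 2059.23.
SE(b₁) = √(MSE/Sₓₓ) = √(2059.23/317.43) = 2.547.
t = (4.397 − 8.906) / 2.547 = -1.770.
df = n − 2 = 130.
One-sided p ≈ 0.0395, which is ≥ 0.02, so fail to reject H₀.
The data do not give significant evidence that the true slope on daily sodium intake is below 8.906 mmHg per unit.

t = -1.770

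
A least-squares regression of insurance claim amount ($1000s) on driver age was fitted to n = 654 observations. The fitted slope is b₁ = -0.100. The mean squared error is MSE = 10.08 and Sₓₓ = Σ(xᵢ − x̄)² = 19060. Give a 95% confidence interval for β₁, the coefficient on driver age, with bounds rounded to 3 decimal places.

SE(b₁) = √(MSE/Sₓₓ) = √(10.08/19060) = 0.0229969.
df = n − 2 = 652.
t* = t_{0.025, 652} = 1.963609.
Margin = t* × SE = 1.963609 × 0.0229969 = 0.04516.
CI: -0.100 ± 0.04516 → (-0.145, -0.055).
With 95% confidence, each one-unit increase in driver age is associated with a change of between -0.145 and -0.055 $1000s in insurance claim amount.

(-0.145, -0.055)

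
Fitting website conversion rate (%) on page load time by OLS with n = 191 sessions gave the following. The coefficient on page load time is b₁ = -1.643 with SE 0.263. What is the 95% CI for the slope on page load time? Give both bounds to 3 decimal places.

df = n − 2 = 191 − 2 = 189.
t* = t_{0.025, 189} = 1.972595.
Margin = t* × SE = 1.972595 × 0.263 = 0.51879.
CI: -1.643 ± 0.51879 → (-2.162, -1.124).
With 95% confidence, each one-unit increase in page load time is associated with a change of between -2.162 and -1.124 % in website conversion rate.

(-2.162, -1.124)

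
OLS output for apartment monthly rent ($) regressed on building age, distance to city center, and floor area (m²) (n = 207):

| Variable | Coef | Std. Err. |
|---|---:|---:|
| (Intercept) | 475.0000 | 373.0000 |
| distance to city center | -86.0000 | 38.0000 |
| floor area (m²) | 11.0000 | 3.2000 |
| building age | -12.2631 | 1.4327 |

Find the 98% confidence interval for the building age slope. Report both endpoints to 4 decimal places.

Read off: b = -12.2631, SE = 1.4327 for building age.
df = n − k − 1 = 207 − 3 − 1 = 203.
t* = t_{0.01, 203} = 2.344857.
Margin = t* × SE = 2.344857 × 1.4327 = 3.359477.
CI: -12.2631 ± 3.359477 → (-15.6226, -8.9036).

(-15.6226, -8.9036)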